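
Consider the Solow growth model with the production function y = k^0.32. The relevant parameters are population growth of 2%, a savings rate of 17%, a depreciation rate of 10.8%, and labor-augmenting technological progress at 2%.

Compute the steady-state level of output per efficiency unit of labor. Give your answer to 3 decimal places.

y* ≈ 1.067

Steady state requires s·f(k) = (n + g + δ)·k, i.e. s·k^α = (n + g + δ)·k.
Rearranging, k^(1−α) = s / (n + g + δ).
k^0.68 = 0.17 / (0.020 + 0.020 + 0.108) = 0.17 / 0.148 = 1.1486
k* = 1.1486^(1/0.68) ≈ 1.2260
y* = (k*)^α = 1.2260^0.32 ≈ 1.0674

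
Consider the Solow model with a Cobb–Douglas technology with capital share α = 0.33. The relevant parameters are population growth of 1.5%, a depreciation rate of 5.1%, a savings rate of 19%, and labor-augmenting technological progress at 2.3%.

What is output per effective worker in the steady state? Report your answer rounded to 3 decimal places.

y* ≈ 1.453

In steady state, investment equals break-even investment: s·k^α = (n + g + δ)·k.
Dividing both sides by k: k^(1−α) = s / (n + g + δ).
k^0.67 = 0.19 / (0.015 + 0.023 + 0.051) = 0.19 / 0.089 = 2.1348
k* = 2.1348^(1/0.67) ≈ 3.1015
y* = (k*)^α = 3.1015^0.33 ≈ 1.4528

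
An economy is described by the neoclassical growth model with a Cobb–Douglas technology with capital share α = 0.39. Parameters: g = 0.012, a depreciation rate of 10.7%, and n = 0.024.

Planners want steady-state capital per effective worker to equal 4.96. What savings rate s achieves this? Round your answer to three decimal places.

s ≈ 0.380

In steady state, investment equals break-even investment: s·k^α = (n + g + δ)·k.
So s / (n + g + δ) = (k*)^(1−α) = 4.96^0.61 = 2.6561.
Therefore s = 2.6561 × (n + g + δ) = 2.6561 × 0.143 = 0.3798.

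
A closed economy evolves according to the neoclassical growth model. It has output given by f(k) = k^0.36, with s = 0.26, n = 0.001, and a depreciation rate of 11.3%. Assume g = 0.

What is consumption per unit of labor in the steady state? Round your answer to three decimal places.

c* = 1.177

At the steady state, Δk = 0, so s·k^α = (n + δ)·k.
Rearranging, k^(1−α) = s / (n + δ).
k^0.64 = 0.26 / (0.001 + 0.113) = 0.26 / 0.114 = 2.2807
k* = 2.2807^(1/0.64) ≈ 3.6264
y* = (k*)^α = 3.6264^0.36 ≈ 1.5901
c* = (1 − s)·y* = (1 − 0.26) × 1.5901 ≈ 1.1767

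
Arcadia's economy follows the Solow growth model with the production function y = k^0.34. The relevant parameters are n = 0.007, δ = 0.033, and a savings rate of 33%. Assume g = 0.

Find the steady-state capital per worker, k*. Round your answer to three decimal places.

k* = 24.466

At the steady state, Δk = 0, so s·k^α = (n + δ)·k.
Dividing both sides by k: k^(1−α) = s / (n + δ).
k^0.66 = 0.33 / (0.007 + 0.033) = 0.33 / 0.040 = 8.2500
k* = 8.2500^(1/0.66) ≈ 24.4662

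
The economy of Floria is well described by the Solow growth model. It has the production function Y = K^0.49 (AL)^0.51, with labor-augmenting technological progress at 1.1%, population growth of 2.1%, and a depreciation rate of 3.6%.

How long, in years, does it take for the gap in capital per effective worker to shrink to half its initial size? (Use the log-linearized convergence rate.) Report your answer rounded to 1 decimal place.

Near the steady state the convergence rate is λ = (1 − α)(n + g + δ).
λ = (1 − 0.49) × 0.068 = 0.51 × 0.068 = 0.03468
Half-life = ln 2 / λ = 0.6931 / 0.03468 ≈ 19.99 years

half-life ≈ 20.0 years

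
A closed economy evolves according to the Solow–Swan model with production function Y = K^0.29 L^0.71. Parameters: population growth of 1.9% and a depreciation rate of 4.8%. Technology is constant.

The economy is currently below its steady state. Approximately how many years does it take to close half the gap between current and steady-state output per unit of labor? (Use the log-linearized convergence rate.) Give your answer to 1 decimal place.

Near the steady state the convergence rate is λ = (1 − α)(n + δ).
λ = (1 − 0.29) × 0.067 = 0.71 × 0.067 = 0.04757
Half-life = ln 2 / λ = 0.6931 / 0.04757 ≈ 14.57 years

t_½ ≈ 14.6 years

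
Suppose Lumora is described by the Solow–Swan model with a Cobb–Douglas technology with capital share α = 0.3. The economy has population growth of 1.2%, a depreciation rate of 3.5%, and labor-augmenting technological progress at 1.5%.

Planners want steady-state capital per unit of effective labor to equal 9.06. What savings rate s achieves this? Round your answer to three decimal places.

At the steady state, Δk = 0, so s·k^α = (n + g + δ)·k.
So s / (n + g + δ) = (k*)^(1−α) = 9.06^0.7 = 4.6772.
Therefore s = 4.6772 × (n + g + δ) = 4.6772 × 0.062 = 0.2900.

s ≈ 0.290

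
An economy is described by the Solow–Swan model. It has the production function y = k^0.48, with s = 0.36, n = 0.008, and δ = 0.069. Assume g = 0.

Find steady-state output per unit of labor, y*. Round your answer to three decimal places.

In steady state, investment equals break-even investment: s·k^α = (n + δ)·k.
Dividing both sides by k: k^(1−α) = s / (n + δ).
k^0.52 = 0.36 / (0.008 + 0.069) = 0.36 / 0.077 = 4.6753
k* = 4.6753^(1/0.52) ≈ 19.4131
y* = (k*)^α = 19.4131^0.48 ≈ 4.1523

y* = 4.152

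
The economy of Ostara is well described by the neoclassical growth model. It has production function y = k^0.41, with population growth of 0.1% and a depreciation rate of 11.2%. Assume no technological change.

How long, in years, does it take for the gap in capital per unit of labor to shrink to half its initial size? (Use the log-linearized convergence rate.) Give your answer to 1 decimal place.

Near the steady state the convergence rate is λ = (1 − α)(n + δ).
λ = (1 − 0.41) × 0.113 = 0.59 × 0.113 = 0.06667
Half-life = ln 2 / λ = 0.6931 / 0.06667 ≈ 10.40 years

half-life ≈ 10.4 years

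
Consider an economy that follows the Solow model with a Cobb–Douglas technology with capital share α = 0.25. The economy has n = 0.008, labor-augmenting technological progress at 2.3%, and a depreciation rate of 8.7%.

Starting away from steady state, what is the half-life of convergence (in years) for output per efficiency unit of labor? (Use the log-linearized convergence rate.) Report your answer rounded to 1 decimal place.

Near the steady state the convergence rate is λ = (1 − α)(n + g + δ).
λ = (1 − 0.25) × 0.118 = 0.75 × 0.118 = 0.0885
Half-life = ln 2 / λ = 0.6931 / 0.0885 ≈ 7.83 years

half-life ≈ 7.8 years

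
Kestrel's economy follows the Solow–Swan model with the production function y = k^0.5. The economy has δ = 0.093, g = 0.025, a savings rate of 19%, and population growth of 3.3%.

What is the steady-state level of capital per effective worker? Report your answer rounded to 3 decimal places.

k* ≈ 1.583

At the steady state, Δk = 0, so s·k^α = (n + g + δ)·k.
Rearranging, k^(1−α) = s / (n + g + δ).
k^0.5 = 0.19 / (0.033 + 0.025 + 0.093) = 0.19 / 0.151 = 1.2583
k* = 1.2583^(1/0.5) ≈ 1.5833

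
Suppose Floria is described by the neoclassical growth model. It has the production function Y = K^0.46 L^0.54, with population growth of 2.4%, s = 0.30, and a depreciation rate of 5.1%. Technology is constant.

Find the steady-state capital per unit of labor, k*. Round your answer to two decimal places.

At the steady state, Δk = 0, so s·k^α = (n + δ)·k.
Rearranging, k^(1−α) = s / (n + δ).
k^0.54 = 0.30 / (0.024 + 0.051) = 0.30 / 0.075 = 4.0000
k* = 4.0000^(1/0.54) ≈ 13.0294

k* ≈ 13.03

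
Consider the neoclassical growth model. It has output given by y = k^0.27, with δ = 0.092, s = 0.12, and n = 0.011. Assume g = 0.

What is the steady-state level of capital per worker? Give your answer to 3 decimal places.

Steady state requires s·f(k) = (n + δ)·k, i.e. s·k^α = (n + δ)·k.
Dividing both sides by k: k^(1−α) = s / (n + δ).
k^0.73 = 0.12 / (0.011 + 0.092) = 0.12 / 0.103 = 1.1650
k* = 1.1650^(1/0.73) ≈ 1.2327

k* = 1.233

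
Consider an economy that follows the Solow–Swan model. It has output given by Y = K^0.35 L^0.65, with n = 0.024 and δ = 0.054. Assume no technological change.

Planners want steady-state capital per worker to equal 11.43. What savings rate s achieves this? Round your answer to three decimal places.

s ≈ 0.380

At the steady state, Δk = 0, so s·k^α = (n + δ)·k.
So s / (n + δ) = (k*)^(1−α) = 11.43^0.65 = 4.8723.
Therefore s = 4.8723 × (n + δ) = 4.8723 × 0.078 = 0.3800.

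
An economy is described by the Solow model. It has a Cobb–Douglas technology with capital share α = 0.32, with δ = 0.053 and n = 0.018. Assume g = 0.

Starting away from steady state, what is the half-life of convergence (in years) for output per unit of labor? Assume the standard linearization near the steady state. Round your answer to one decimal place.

Near the steady state the convergence rate is λ = (1 − α)(n + δ).
λ = (1 − 0.32) × 0.071 = 0.68 × 0.071 = 0.04828
Half-life = ln 2 / λ = 0.6931 / 0.04828 ≈ 14.36 years

half-life ≈ 14.4 years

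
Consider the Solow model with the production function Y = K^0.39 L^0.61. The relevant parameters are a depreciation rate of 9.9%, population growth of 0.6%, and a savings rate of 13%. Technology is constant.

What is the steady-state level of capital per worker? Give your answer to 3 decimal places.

In steady state, investment equals break-even investment: s·k^α = (n + δ)·k.
Rearranging, k^(1−α) = s / (n + δ).
k^0.61 = 0.13 / (0.006 + 0.099) = 0.13 / 0.105 = 1.2381
k* = 1.2381^(1/0.61) ≈ 1.4192

k* ≈ 1.419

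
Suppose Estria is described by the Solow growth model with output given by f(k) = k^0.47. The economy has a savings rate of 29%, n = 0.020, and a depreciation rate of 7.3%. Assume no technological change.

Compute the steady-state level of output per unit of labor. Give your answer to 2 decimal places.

Steady state requires s·f(k) = (n + δ)·k, i.e. s·k^α = (n + δ)·k.
Dividing both sides by k: k^(1−α) = s / (n + δ).
k^0.53 = 0.29 / (0.020 + 0.073) = 0.29 / 0.093 = 3.1183
k* = 3.1183^(1/0.53) ≈ 8.5491
y* = (k*)^α = 8.5491^0.47 ≈ 2.7416

y* ≈ 2.74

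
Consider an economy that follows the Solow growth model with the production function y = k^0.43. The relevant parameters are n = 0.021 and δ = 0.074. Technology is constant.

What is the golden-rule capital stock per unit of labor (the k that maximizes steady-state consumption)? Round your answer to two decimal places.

k_gold ≈ 14.14

The golden rule sets f'(k) = n + δ, i.e. α·k^(α−1) = n + δ.
So k^(1−α) = α / (n + δ) = 0.43 / 0.095 = 4.5263.
k_gold = 4.5263^(1/0.57) ≈ 14.1393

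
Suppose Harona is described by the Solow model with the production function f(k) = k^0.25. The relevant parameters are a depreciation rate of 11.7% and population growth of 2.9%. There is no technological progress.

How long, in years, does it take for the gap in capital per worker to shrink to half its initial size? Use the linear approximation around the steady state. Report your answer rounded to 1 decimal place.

t_½ ≈ 6.3 years

Near the steady state the convergence rate is λ = (1 − α)(n + δ).
λ = (1 − 0.25) × 0.146 = 0.75 × 0.146 = 0.1095
Half-life = ln 2 / λ = 0.6931 / 0.1095 ≈ 6.33 years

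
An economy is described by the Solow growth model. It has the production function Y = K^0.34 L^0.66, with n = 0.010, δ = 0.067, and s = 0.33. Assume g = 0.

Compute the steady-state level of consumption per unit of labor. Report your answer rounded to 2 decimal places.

At the steady state, Δk = 0, so s·k^α = (n + δ)·k.
Dividing both sides by k: k^(1−α) = s / (n + δ).
k^0.66 = 0.33 / (0.010 + 0.067) = 0.33 / 0.077 = 4.2857
k* = 4.2857^(1/0.66) ≈ 9.0700
y* = (k*)^α = 9.0700^0.34 ≈ 2.1163
c* = (1 − s)·y* = (1 − 0.33) × 2.1163 ≈ 1.4179

c* ≈ 1.42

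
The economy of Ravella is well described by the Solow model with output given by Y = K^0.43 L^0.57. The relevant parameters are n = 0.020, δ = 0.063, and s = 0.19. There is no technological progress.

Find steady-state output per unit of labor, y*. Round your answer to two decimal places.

Steady state requires s·f(k) = (n + δ)·k, i.e. s·k^α = (n + δ)·k.
Rearranging, k^(1−α) = s / (n + δ).
k^0.57 = 0.19 / (0.020 + 0.063) = 0.19 / 0.083 = 2.2892
k* = 2.2892^(1/0.57) ≈ 4.2759
y* = (k*)^α = 4.2759^0.43 ≈ 1.8678

y* ≈ 1.87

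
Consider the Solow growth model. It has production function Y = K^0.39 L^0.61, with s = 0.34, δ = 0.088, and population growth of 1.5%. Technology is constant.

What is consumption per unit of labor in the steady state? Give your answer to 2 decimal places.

c* ≈ 1.42

At the steady state, Δk = 0, so s·k^α = (n + δ)·k.
Rearranging, k^(1−α) = s / (n + δ).
k^0.61 = 0.34 / (0.015 + 0.088) = 0.34 / 0.103 = 3.3010
k* = 3.3010^(1/0.61) ≈ 7.0833
y* = (k*)^α = 7.0833^0.39 ≈ 2.1458
c* = (1 − s)·y* = (1 − 0.34) × 2.1458 ≈ 1.4162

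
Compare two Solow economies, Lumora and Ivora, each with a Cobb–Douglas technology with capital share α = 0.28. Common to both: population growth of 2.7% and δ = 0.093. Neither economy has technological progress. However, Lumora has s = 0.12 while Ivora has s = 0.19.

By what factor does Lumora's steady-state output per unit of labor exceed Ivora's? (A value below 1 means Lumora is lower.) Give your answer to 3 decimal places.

y*_L / y*_I ≈ 0.836

Steady-state y* = [s/(n + δ)]^(α/(1−α)), so the ratio is [ (s_L/(n + δ)_L) / (s_I/(n + δ)_I) ]^0.3889.
s_L/(n + δ)_L = 0.12/0.120 = 1.0000; s_I/(n + δ)_I = 0.19/0.120 = 1.5833.
Ratio = (1.0000/1.5833)^0.3889 = 0.6316^0.3889 ≈ 0.8364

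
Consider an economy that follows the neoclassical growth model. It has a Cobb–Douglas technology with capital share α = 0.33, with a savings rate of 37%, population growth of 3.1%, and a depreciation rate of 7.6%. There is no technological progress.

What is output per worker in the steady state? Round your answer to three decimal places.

In steady state, investment equals break-even investment: s·k^α = (n + δ)·k.
Dividing both sides by k: k^(1−α) = s / (n + δ).
k^0.67 = 0.37 / (0.031 + 0.076) = 0.37 / 0.107 = 3.4579
k* = 3.4579^(1/0.67) ≈ 6.3709
y* = (k*)^α = 6.3709^0.33 ≈ 1.8424

y* = 1.842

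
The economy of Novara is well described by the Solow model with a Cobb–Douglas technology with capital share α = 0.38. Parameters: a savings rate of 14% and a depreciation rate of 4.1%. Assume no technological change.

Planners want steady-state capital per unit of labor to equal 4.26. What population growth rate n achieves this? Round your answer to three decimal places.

Steady state requires s·f(k) = (n + δ)·k, i.e. s·k^α = (n + δ)·k.
So s / (n + δ) = (k*)^(1−α) = 4.26^0.62 = 2.4560.
Therefore n + δ = s / 2.4560 = 0.14 / 2.4560 = 0.0570, so n = 0.0570 − 0.041 = 0.0160.

n ≈ 0.016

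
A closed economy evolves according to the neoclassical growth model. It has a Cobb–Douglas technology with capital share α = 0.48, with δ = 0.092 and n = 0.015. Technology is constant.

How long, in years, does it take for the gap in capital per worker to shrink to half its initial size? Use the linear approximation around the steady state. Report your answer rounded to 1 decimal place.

half-life ≈ 12.5 years

Near the steady state the convergence rate is λ = (1 − α)(n + δ).
λ = (1 − 0.48) × 0.107 = 0.52 × 0.107 = 0.05564
Half-life = ln 2 / λ = 0.6931 / 0.05564 ≈ 12.46 years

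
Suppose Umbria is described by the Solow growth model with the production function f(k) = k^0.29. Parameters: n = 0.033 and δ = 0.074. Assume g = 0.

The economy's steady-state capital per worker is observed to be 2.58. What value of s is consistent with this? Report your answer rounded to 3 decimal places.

s ≈ 0.210

In steady state, investment equals break-even investment: s·k^α = (n + δ)·k.
So s / (n + δ) = (k*)^(1−α) = 2.58^0.71 = 1.9600.
Therefore s = 1.9600 × (n + δ) = 1.9600 × 0.107 = 0.2097.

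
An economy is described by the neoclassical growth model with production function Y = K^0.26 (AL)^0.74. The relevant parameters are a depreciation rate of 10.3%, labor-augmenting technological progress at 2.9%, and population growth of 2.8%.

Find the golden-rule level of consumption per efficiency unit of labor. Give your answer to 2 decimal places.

At the golden rule, f'(k) = n + g + δ, so α·k^(α−1) = n + g + δ and k_gold = (α/(n + g + δ))^(1/(1−α)).
k_gold = (0.26/0.160)^(1/0.74) = 1.6250^1.3514 ≈ 1.9273
c_gold = f(k_gold) − (n + g + δ)·k_gold = 1.1860 − 0.160×1.9273 ≈ 0.8776

c_gold ≈ 0.88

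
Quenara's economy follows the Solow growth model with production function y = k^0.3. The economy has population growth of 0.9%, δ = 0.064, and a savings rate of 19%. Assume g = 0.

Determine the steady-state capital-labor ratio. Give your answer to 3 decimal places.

k* ≈ 3.922

At the steady state, Δk = 0, so s·k^α = (n + δ)·k.
Rearranging, k^(1−α) = s / (n + δ).
k^0.7 = 0.19 / (0.009 + 0.064) = 0.19 / 0.073 = 2.6027
k* = 2.6027^(1/0.7) ≈ 3.9216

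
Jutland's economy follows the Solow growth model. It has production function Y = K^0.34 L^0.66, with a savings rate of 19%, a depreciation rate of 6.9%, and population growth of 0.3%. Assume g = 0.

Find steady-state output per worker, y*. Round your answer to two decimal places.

y* = 1.65

In steady state, investment equals break-even investment: s·k^α = (n + δ)·k.
Rearranging, k^(1−α) = s / (n + δ).
k^0.66 = 0.19 / (0.003 + 0.069) = 0.19 / 0.072 = 2.6389
k* = 2.6389^(1/0.66) ≈ 4.3503
y* = (k*)^α = 4.3503^0.34 ≈ 1.6485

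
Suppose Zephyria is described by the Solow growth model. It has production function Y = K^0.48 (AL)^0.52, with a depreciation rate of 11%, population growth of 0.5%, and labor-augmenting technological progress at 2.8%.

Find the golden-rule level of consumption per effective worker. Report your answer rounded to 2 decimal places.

At the golden rule, f'(k) = n + g + δ, so α·k^(α−1) = n + g + δ and k_gold = (α/(n + g + δ))^(1/(1−α)).
k_gold = (0.48/0.143)^(1/0.52) = 3.3566^1.9231 ≈ 10.2650
c_gold = f(k_gold) − (n + g + δ)·k_gold = 3.0581 − 0.143×10.2650 ≈ 1.5902

c_gold ≈ 1.59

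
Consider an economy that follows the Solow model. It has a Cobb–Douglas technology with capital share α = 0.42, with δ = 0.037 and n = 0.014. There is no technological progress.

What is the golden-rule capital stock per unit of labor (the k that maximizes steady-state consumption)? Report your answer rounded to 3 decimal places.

k_gold ≈ 37.910

The golden rule sets f'(k) = n + δ, i.e. α·k^(α−1) = n + δ.
So k^(1−α) = α / (n + δ) = 0.42 / 0.051 = 8.2353.
k_gold = 8.2353^(1/0.58) ≈ 37.9103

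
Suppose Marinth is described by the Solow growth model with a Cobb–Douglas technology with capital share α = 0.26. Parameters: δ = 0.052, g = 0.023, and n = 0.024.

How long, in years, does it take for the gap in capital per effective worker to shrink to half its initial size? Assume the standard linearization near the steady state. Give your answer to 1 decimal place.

Near the steady state the convergence rate is λ = (1 − α)(n + g + δ).
λ = (1 − 0.26) × 0.099 = 0.74 × 0.099 = 0.07326
Half-life = ln 2 / λ = 0.6931 / 0.07326 ≈ 9.46 years

half-life ≈ 9.5 years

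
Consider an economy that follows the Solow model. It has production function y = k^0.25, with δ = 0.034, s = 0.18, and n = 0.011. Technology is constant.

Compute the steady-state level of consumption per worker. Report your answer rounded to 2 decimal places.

c* = 1.30

Steady state requires s·f(k) = (n + δ)·k, i.e. s·k^α = (n + δ)·k.
Dividing both sides by k: k^(1−α) = s / (n + δ).
k^0.75 = 0.18 / (0.011 + 0.034) = 0.18 / 0.045 = 4.0000
k* = 4.0000^(1/0.75) ≈ 6.3496
y* = (k*)^α = 6.3496^0.25 ≈ 1.5874
c* = (1 − s)·y* = (1 − 0.18) × 1.5874 ≈ 1.3017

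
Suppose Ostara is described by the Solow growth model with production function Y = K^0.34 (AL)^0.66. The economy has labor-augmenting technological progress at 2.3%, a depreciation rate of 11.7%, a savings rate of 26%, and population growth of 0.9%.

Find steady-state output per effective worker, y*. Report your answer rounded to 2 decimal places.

y* = 1.33

Steady state requires s·f(k) = (n + g + δ)·k, i.e. s·k^α = (n + g + δ)·k.
Dividing both sides by k: k^(1−α) = s / (n + g + δ).
k^0.66 = 0.26 / (0.009 + 0.023 + 0.117) = 0.26 / 0.149 = 1.7450
k* = 1.7450^(1/0.66) ≈ 2.3246
y* = (k*)^α = 2.3246^0.34 ≈ 1.3322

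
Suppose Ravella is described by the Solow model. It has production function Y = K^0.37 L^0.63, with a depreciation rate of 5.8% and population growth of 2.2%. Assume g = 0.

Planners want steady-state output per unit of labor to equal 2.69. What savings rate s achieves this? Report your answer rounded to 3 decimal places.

Steady state requires s·f(k) = (n + δ)·k, i.e. s·k^α = (n + δ)·k.
Since y* = [s/(n + δ)]^(α/(1−α)), we have s/(n + δ) = (y*)^((1−α)/α) = 2.69^1.7027 = 5.3919.
Therefore s = 5.3919 × (n + δ) = 5.3919 × 0.080 = 0.4314.

s ≈ 0.431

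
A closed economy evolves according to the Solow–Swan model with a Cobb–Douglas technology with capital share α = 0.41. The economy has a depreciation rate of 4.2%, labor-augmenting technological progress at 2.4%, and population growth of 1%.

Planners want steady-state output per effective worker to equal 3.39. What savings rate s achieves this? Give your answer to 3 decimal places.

Steady state requires s·f(k) = (n + g + δ)·k, i.e. s·k^α = (n + g + δ)·k.
Since y* = [s/(n + g + δ)]^(α/(1−α)), we have s/(n + g + δ) = (y*)^((1−α)/α) = 3.39^1.439 = 5.7937.
Therefore s = 5.7937 × (n + g + δ) = 5.7937 × 0.076 = 0.4403.

s ≈ 0.440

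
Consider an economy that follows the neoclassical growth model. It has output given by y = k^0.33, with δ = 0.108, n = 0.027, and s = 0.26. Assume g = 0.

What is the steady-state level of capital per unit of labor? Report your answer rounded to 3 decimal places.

k* ≈ 2.660

At the steady state, Δk = 0, so s·k^α = (n + δ)·k.
Rearranging, k^(1−α) = s / (n + δ).
k^0.67 = 0.26 / (0.027 + 0.108) = 0.26 / 0.135 = 1.9259
k* = 1.9259^(1/0.67) ≈ 2.6597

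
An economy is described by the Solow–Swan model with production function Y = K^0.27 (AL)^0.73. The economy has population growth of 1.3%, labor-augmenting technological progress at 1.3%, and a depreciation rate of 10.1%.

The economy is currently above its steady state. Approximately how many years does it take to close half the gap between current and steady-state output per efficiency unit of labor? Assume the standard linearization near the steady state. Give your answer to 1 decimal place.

half-life ≈ 7.5 years

Near the steady state the convergence rate is λ = (1 − α)(n + g + δ).
λ = (1 − 0.27) × 0.127 = 0.73 × 0.127 = 0.09271
Half-life = ln 2 / λ = 0.6931 / 0.09271 ≈ 7.48 years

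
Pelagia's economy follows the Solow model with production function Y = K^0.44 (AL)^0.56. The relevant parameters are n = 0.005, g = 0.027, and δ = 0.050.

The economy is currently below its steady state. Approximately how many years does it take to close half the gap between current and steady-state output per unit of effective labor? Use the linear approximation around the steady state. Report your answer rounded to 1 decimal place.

Near the steady state the convergence rate is λ = (1 − α)(n + g + δ).
λ = (1 − 0.44) × 0.082 = 0.56 × 0.082 = 0.04592
Half-life = ln 2 / λ = 0.6931 / 0.04592 ≈ 15.09 years

t_½ ≈ 15.1 years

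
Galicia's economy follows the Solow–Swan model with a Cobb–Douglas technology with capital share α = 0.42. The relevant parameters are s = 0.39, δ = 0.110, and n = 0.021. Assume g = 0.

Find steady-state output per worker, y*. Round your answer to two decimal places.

At the steady state, Δk = 0, so s·k^α = (n + δ)·k.
Rearranging, k^(1−α) = s / (n + δ).
k^0.58 = 0.39 / (0.021 + 0.110) = 0.39 / 0.131 = 2.9771
k* = 2.9771^(1/0.58) ≈ 6.5597
y* = (k*)^α = 6.5597^0.42 ≈ 2.2034

y* ≈ 2.20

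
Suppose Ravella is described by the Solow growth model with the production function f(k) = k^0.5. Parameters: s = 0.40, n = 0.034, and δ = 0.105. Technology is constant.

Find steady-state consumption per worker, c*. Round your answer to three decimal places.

In steady state, investment equals break-even investment: s·k^α = (n + δ)·k.
Dividing both sides by k: k^(1−α) = s / (n + δ).
k^0.5 = 0.40 / (0.034 + 0.105) = 0.40 / 0.139 = 2.8777
k* = 2.8777^(1/0.5) ≈ 8.2812
y* = (k*)^α = 8.2812^0.5 ≈ 2.8777
c* = (1 − s)·y* = (1 − 0.40) × 2.8777 ≈ 1.7266

c* = 1.727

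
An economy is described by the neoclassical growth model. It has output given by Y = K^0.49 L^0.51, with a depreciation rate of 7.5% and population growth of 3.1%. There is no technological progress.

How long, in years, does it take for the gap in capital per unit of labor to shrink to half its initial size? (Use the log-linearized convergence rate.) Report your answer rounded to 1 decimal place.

t_½ ≈ 12.8 years

Near the steady state the convergence rate is λ = (1 − α)(n + δ).
λ = (1 − 0.49) × 0.106 = 0.51 × 0.106 = 0.05406
Half-life = ln 2 / λ = 0.6931 / 0.05406 ≈ 12.82 years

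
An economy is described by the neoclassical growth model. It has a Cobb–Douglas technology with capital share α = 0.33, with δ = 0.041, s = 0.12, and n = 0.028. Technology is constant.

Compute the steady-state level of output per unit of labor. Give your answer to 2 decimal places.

At the steady state, Δk = 0, so s·k^α = (n + δ)·k.
Rearranging, k^(1−α) = s / (n + δ).
k^0.67 = 0.12 / (0.028 + 0.041) = 0.12 / 0.069 = 1.7391
k* = 1.7391^(1/0.67) ≈ 2.2840
y* = (k*)^α = 2.2840^0.33 ≈ 1.3133

y* ≈ 1.31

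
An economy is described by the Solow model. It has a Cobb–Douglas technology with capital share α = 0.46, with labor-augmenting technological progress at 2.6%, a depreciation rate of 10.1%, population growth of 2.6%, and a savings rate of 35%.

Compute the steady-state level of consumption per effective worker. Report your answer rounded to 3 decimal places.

c* = 1.315

Steady state requires s·f(k) = (n + g + δ)·k, i.e. s·k^α = (n + g + δ)·k.
Rearranging, k^(1−α) = s / (n + g + δ).
k^0.54 = 0.35 / (0.026 + 0.026 + 0.101) = 0.35 / 0.153 = 2.2876
k* = 2.2876^(1/0.54) ≈ 4.6293
y* = (k*)^α = 4.6293^0.46 ≈ 2.0237
c* = (1 − s)·y* = (1 − 0.35) × 2.0237 ≈ 1.3154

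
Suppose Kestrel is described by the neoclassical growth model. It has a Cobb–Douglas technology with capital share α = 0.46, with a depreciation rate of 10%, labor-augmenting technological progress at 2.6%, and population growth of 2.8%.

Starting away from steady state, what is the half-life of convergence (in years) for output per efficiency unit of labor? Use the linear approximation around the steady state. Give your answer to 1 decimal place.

half-life ≈ 8.3 years

Near the steady state the convergence rate is λ = (1 − α)(n + g + δ).
λ = (1 − 0.46) × 0.154 = 0.54 × 0.154 = 0.08316
Half-life = ln 2 / λ = 0.6931 / 0.08316 ≈ 8.33 years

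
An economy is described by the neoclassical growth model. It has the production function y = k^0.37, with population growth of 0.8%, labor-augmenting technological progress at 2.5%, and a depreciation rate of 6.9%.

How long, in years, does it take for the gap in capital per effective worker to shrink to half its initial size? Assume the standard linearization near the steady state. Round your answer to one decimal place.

t_½ ≈ 10.8 years

Near the steady state the convergence rate is λ = (1 − α)(n + g + δ).
λ = (1 − 0.37) × 0.102 = 0.63 × 0.102 = 0.06426
Half-life = ln 2 / λ = 0.6931 / 0.06426 ≈ 10.79 years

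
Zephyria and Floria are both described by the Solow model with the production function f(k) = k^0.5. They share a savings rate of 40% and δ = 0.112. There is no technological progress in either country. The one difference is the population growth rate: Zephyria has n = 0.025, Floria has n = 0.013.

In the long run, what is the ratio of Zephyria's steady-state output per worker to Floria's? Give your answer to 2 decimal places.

Steady-state y* = [s/(n + δ)]^(α/(1−α)), so the ratio is [ (s_Z/(n + δ)_Z) / (s_F/(n + δ)_F) ]^1.
s_Z/(n + δ)_Z = 0.40/0.137 = 2.9197; s_F/(n + δ)_F = 0.40/0.125 = 3.2000.
Ratio = (2.9197/3.2000)^1 = 0.9124^1 ≈ 0.9124

y*_Z / y*_F ≈ 0.91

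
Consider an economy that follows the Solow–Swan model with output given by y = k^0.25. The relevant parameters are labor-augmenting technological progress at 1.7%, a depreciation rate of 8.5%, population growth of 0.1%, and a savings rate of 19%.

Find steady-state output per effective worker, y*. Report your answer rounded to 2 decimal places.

y* ≈ 1.23

At the steady state, Δk = 0, so s·k^α = (n + g + δ)·k.
Rearranging, k^(1−α) = s / (n + g + δ).
k^0.75 = 0.19 / (0.001 + 0.017 + 0.085) = 0.19 / 0.103 = 1.8447
k* = 1.8447^(1/0.75) ≈ 2.2624
y* = (k*)^α = 2.2624^0.25 ≈ 1.2264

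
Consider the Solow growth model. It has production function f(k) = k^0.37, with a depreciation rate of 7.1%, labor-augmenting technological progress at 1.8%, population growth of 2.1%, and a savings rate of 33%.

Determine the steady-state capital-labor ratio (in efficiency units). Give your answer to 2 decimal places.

In steady state, investment equals break-even investment: s·k^α = (n + g + δ)·k.
Dividing both sides by k: k^(1−α) = s / (n + g + δ).
k^0.63 = 0.33 / (0.021 + 0.018 + 0.071) = 0.33 / 0.110 = 3.0000
k* = 3.0000^(1/0.63) ≈ 5.7192

k* ≈ 5.72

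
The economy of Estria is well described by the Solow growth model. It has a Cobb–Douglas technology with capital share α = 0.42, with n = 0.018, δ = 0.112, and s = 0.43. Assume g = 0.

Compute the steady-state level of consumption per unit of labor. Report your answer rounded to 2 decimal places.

Steady state requires s·f(k) = (n + δ)·k, i.e. s·k^α = (n + δ)·k.
Rearranging, k^(1−α) = s / (n + δ).
k^0.58 = 0.43 / (0.018 + 0.112) = 0.43 / 0.130 = 3.3077
k* = 3.3077^(1/0.58) ≈ 7.8657
y* = (k*)^α = 7.8657^0.42 ≈ 2.3780
c* = (1 − s)·y* = (1 − 0.43) × 2.3780 ≈ 1.3555

c* ≈ 1.36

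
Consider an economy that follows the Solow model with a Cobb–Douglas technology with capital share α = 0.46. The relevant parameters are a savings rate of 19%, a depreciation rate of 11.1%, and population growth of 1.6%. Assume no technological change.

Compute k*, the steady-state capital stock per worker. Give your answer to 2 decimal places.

k* = 2.11

In steady state, investment equals break-even investment: s·k^α = (n + δ)·k.
Rearranging, k^(1−α) = s / (n + δ).
k^0.54 = 0.19 / (0.016 + 0.111) = 0.19 / 0.127 = 1.4961
k* = 1.4961^(1/0.54) ≈ 2.1086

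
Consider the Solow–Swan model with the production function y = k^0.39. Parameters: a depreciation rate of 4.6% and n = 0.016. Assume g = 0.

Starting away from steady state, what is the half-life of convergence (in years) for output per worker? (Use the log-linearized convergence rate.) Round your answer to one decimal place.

t_½ ≈ 18.3 years

Near the steady state the convergence rate is λ = (1 − α)(n + δ).
λ = (1 − 0.39) × 0.062 = 0.61 × 0.062 = 0.03782
Half-life = ln 2 / λ = 0.6931 / 0.03782 ≈ 18.33 years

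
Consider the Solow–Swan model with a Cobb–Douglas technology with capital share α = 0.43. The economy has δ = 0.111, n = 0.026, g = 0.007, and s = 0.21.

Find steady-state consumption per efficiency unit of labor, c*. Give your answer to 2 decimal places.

Steady state requires s·f(k) = (n + g + δ)·k, i.e. s·k^α = (n + g + δ)·k.
Rearranging, k^(1−α) = s / (n + g + δ).
k^0.57 = 0.21 / (0.026 + 0.007 + 0.111) = 0.21 / 0.144 = 1.4583
k* = 1.4583^(1/0.57) ≈ 1.9384
y* = (k*)^α = 1.9384^0.43 ≈ 1.3292
c* = (1 − s)·y* = (1 − 0.21) × 1.3292 ≈ 1.0501

c* ≈ 1.05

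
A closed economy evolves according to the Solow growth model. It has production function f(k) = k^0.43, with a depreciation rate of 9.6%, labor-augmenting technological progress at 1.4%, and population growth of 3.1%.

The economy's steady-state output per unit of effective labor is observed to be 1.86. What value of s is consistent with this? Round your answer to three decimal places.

Steady state requires s·f(k) = (n + g + δ)·k, i.e. s·k^α = (n + g + δ)·k.
Since y* = [s/(n + g + δ)]^(α/(1−α)), we have s/(n + g + δ) = (y*)^((1−α)/α) = 1.86^1.3256 = 2.2765.
Therefore s = 2.2765 × (n + g + δ) = 2.2765 × 0.141 = 0.3210.

s ≈ 0.321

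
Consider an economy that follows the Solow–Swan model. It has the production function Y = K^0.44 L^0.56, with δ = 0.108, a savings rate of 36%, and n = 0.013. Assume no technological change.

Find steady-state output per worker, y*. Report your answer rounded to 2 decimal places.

At the steady state, Δk = 0, so s·k^α = (n + δ)·k.
Dividing both sides by k: k^(1−α) = s / (n + δ).
k^0.56 = 0.36 / (0.013 + 0.108) = 0.36 / 0.121 = 2.9752
k* = 2.9752^(1/0.56) ≈ 7.0075
y* = (k*)^α = 7.0075^0.44 ≈ 2.3553

y* = 2.36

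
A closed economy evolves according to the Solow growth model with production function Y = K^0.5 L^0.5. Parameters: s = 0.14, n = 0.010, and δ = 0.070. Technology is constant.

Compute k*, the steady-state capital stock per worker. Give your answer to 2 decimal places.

At the steady state, Δk = 0, so s·k^α = (n + δ)·k.
Rearranging, k^(1−α) = s / (n + δ).
k^0.5 = 0.14 / (0.010 + 0.070) = 0.14 / 0.080 = 1.7500
k* = 1.7500^(1/0.5) ≈ 3.0625

k* = 3.06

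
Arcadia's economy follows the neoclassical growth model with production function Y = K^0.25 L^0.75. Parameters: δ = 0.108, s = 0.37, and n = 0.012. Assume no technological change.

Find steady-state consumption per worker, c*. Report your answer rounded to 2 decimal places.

In steady state, investment equals break-even investment: s·k^α = (n + δ)·k.
Rearranging, k^(1−α) = s / (n + δ).
k^0.75 = 0.37 / (0.012 + 0.108) = 0.37 / 0.120 = 3.0833
k* = 3.0833^(1/0.75) ≈ 4.4877
y* = (k*)^α = 4.4877^0.25 ≈ 1.4555
c* = (1 − s)·y* = (1 − 0.37) × 1.4555 ≈ 0.9170

c* ≈ 0.92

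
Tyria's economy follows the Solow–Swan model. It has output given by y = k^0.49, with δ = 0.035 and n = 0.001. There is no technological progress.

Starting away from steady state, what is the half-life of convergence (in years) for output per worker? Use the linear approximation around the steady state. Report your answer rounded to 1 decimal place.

Near the steady state the convergence rate is λ = (1 − α)(n + δ).
λ = (1 − 0.49) × 0.036 = 0.51 × 0.036 = 0.01836
Half-life = ln 2 / λ = 0.6931 / 0.01836 ≈ 37.75 years

about 37.8 years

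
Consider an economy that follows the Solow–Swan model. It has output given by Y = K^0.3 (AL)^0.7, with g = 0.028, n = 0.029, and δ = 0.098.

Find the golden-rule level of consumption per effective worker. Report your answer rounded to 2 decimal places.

At the golden rule, f'(k) = n + g + δ, so α·k^(α−1) = n + g + δ and k_gold = (α/(n + g + δ))^(1/(1−α)).
k_gold = (0.3/0.155)^(1/0.7) = 1.9355^1.4286 ≈ 2.5687
c_gold = f(k_gold) − (n + g + δ)·k_gold = 1.3271 − 0.155×2.5687 ≈ 0.9290

c_gold ≈ 0.93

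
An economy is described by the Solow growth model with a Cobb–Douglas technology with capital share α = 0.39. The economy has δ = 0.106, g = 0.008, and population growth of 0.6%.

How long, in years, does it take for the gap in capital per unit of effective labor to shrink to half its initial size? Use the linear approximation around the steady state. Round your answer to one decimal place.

t_½ ≈ 9.5 years

Near the steady state the convergence rate is λ = (1 − α)(n + g + δ).
λ = (1 − 0.39) × 0.120 = 0.61 × 0.120 = 0.0732
Half-life = ln 2 / λ = 0.6931 / 0.0732 ≈ 9.47 years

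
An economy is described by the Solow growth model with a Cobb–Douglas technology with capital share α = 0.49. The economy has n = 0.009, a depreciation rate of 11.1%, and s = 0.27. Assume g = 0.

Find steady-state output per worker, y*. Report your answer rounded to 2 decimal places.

y* = 2.18

Steady state requires s·f(k) = (n + δ)·k, i.e. s·k^α = (n + δ)·k.
Dividing both sides by k: k^(1−α) = s / (n + δ).
k^0.51 = 0.27 / (0.009 + 0.111) = 0.27 / 0.120 = 2.2500
k* = 2.2500^(1/0.51) ≈ 4.9040
y* = (k*)^α = 4.9040^0.49 ≈ 2.1796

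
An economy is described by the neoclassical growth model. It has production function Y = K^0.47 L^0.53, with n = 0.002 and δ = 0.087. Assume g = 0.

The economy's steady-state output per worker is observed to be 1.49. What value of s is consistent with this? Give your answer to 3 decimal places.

s ≈ 0.140

At the steady state, Δk = 0, so s·k^α = (n + δ)·k.
Since y* = [s/(n + δ)]^(α/(1−α)), we have s/(n + δ) = (y*)^((1−α)/α) = 1.49^1.1277 = 1.5678.
Therefore s = 1.5678 × (n + δ) = 1.5678 × 0.089 = 0.1395.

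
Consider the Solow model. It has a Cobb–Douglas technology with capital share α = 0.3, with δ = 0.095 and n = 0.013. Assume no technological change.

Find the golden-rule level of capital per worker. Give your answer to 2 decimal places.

The golden rule sets f'(k) = n + δ, i.e. α·k^(α−1) = n + δ.
So k^(1−α) = α / (n + δ) = 0.3 / 0.108 = 2.7778.
k_gold = 2.7778^(1/0.7) ≈ 4.3039

k_gold ≈ 4.30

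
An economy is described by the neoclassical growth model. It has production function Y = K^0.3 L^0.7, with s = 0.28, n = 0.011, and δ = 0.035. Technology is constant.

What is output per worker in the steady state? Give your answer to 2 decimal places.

In steady state, investment equals break-even investment: s·k^α = (n + δ)·k.
Dividing both sides by k: k^(1−α) = s / (n + δ).
k^0.7 = 0.28 / (0.011 + 0.035) = 0.28 / 0.046 = 6.0870
k* = 6.0870^(1/0.7) ≈ 13.2001
y* = (k*)^α = 13.2001^0.3 ≈ 2.1686

y* = 2.17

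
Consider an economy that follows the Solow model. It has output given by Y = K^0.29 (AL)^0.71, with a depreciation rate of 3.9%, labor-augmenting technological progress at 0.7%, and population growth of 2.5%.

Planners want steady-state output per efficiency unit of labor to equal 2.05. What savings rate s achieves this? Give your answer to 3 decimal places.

s ≈ 0.412

Steady state requires s·f(k) = (n + g + δ)·k, i.e. s·k^α = (n + g + δ)·k.
Since y* = [s/(n + g + δ)]^(α/(1−α)), we have s/(n + g + δ) = (y*)^((1−α)/α) = 2.05^2.4483 = 5.7979.
Therefore s = 5.7979 × (n + g + δ) = 5.7979 × 0.071 = 0.4117.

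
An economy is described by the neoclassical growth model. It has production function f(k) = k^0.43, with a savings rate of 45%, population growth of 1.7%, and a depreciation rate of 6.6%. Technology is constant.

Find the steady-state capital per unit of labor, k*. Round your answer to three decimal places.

k* = 19.407

At the steady state, Δk = 0, so s·k^α = (n + δ)·k.
Rearranging, k^(1−α) = s / (n + δ).
k^0.57 = 0.45 / (0.017 + 0.066) = 0.45 / 0.083 = 5.4217
k* = 5.4217^(1/0.57) ≈ 19.4069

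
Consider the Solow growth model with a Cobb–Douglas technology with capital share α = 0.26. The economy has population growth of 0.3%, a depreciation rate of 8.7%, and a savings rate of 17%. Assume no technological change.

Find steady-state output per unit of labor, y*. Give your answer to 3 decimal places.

At the steady state, Δk = 0, so s·k^α = (n + δ)·k.
Dividing both sides by k: k^(1−α) = s / (n + δ).
k^0.74 = 0.17 / (0.003 + 0.087) = 0.17 / 0.090 = 1.8889
k* = 1.8889^(1/0.74) ≈ 2.3619
y* = (k*)^α = 2.3619^0.26 ≈ 1.2504

y* ≈ 1.250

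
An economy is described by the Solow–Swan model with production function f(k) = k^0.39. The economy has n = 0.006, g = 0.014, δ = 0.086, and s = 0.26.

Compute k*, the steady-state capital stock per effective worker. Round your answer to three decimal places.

k* ≈ 4.353

In steady state, investment equals break-even investment: s·k^α = (n + g + δ)·k.
Dividing both sides by k: k^(1−α) = s / (n + g + δ).
k^0.61 = 0.26 / (0.006 + 0.014 + 0.086) = 0.26 / 0.106 = 2.4528
k* = 2.4528^(1/0.61) ≈ 4.3530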